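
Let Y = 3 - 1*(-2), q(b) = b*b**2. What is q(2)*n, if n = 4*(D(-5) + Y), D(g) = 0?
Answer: 160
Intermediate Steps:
q(b) = b**3
Y = 5 (Y = 3 + 2 = 5)
n = 20 (n = 4*(0 + 5) = 4*5 = 20)
q(2)*n = 2**3*20 = 8*20 = 160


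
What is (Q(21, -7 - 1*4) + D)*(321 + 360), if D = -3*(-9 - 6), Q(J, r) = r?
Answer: 23154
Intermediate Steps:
D = 45 (D = -3*(-15) = 45)
(Q(21, -7 - 1*4) + D)*(321 + 360) = ((-7 - 1*4) + 45)*(321 + 360) = ((-7 - 4) + 45)*681 = (-11 + 45)*681 = 34*681 = 23154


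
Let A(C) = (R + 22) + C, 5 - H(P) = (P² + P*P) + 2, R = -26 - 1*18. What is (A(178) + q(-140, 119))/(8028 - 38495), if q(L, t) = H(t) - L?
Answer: 28023/30467 ≈ 0.91978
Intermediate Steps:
R = -44 (R = -26 - 18 = -44)
H(P) = 3 - 2*P² (H(P) = 5 - ((P² + P*P) + 2) = 5 - ((P² + P²) + 2) = 5 - (2*P² + 2) = 5 - (2 + 2*P²) = 5 + (-2 - 2*P²) = 3 - 2*P²)
q(L, t) = 3 - L - 2*t² (q(L, t) = (3 - 2*t²) - L = 3 - L - 2*t²)
A(C) = -22 + C (A(C) = (-44 + 22) + C = -22 + C)
(A(178) + q(-140, 119))/(8028 - 38495) = ((-22 + 178) + (3 - 1*(-140) - 2*119²))/(8028 - 38495) = (156 + (3 + 140 - 2*14161))/(-30467) = (156 + (3 + 140 - 28322))*(-1/30467) = (156 - 28179)*(-1/30467) = -28023*(-1/30467) = 28023/30467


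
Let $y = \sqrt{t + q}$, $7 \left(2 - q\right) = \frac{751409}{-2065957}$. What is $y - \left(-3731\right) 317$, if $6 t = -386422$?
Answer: $1182727 + \frac{2 i \sqrt{30305252759163595899}}{43385097} \approx 1.1827 \cdot 10^{6} + 253.77 i$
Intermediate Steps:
$q = \frac{29674807}{14461699}$ ($q = 2 - \frac{751409 \frac{1}{-2065957}}{7} = 2 - \frac{751409 \left(- \frac{1}{2065957}\right)}{7} = 2 - - \frac{751409}{14461699} = 2 + \frac{751409}{14461699} = \frac{29674807}{14461699} \approx 2.052$)
$t = - \frac{193211}{3}$ ($t = \frac{1}{6} \left(-386422\right) = - \frac{193211}{3} \approx -64404.0$)
$y = \frac{2 i \sqrt{30305252759163595899}}{43385097}$ ($y = \sqrt{- \frac{193211}{3} + \frac{29674807}{14461699}} = \sqrt{- \frac{2794070301068}{43385097}} = \frac{2 i \sqrt{30305252759163595899}}{43385097} \approx 253.77 i$)
$y - \left(-3731\right) 317 = \frac{2 i \sqrt{30305252759163595899}}{43385097} - \left(-3731\right) 317 = \frac{2 i \sqrt{30305252759163595899}}{43385097} - -1182727 = \frac{2 i \sqrt{30305252759163595899}}{43385097} + 1182727 = 1182727 + \frac{2 i \sqrt{30305252759163595899}}{43385097}$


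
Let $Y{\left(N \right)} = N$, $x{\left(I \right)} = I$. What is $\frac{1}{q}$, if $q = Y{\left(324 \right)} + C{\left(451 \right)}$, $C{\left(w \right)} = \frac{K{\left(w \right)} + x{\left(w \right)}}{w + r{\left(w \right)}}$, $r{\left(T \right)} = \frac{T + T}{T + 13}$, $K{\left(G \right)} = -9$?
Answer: $\frac{105083}{34149436} \approx 0.0030772$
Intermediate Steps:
$r{\left(T \right)} = \frac{2 T}{13 + T}$
$C{\left(w \right)} = \frac{-9 + w}{w + \frac{2 w}{13 + w}}$
$q = \frac{34149436}{105083}$ ($q = 324 + \frac{\left(-9 + 451\right) \left(13 + 451\right)}{451 \left(15 + 451\right)} = 324 + \frac{1}{451} \cdot \frac{1}{466} \cdot 442 \cdot 464 = 324 + \frac{102544}{105083} = \frac{34149436}{105083} \approx 324.98$)
$\frac{1}{q} = \frac{1}{\frac{34149436}{105083}} = \frac{105083}{34149436}$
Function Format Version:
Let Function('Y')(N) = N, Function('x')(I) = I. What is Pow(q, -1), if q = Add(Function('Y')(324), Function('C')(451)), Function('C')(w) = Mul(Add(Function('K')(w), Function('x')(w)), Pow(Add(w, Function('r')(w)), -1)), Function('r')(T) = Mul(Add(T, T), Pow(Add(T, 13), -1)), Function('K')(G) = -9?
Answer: Rational(105083, 34149436) ≈ 0.0030772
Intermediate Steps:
Function('r')(T) = Mul(2, T, Pow(Add(13, T), -1)) (Function('r')(T) = Mul(Mul(2, T), Pow(Add(13, T), -1)) = Mul(2, T, Pow(Add(13, T), -1)))
Function('C')(w) = Mul(Pow(Add(w, Mul(2, w, Pow(Add(13, w), -1))), -1), Add(-9, w)) (Function('C')(w) = Mul(Add(-9, w), Pow(Add(w, Mul(2, w, Pow(Add(13, w), -1))), -1)) = Mul(Pow(Add(w, Mul(2, w, Pow(Add(13, w), -1))), -1), Add(-9, w)))
q = Rational(34149436, 105083) (q = Add(324, Mul(Pow(451, -1), Pow(Add(15, 451), -1), Add(-9, 451), Add(13, 451))) = Add(324, Mul(Rational(1, 451), Pow(466, -1), 442, 464)) = Add(324, Mul(Rational(1, 451), Rational(1, 466), 442, 464)) = Add(324, Rational(102544, 105083)) = Rational(34149436, 105083) ≈ 324.98)
Pow(q, -1) = Pow(Rational(34149436, 105083), -1) = Rational(105083, 34149436)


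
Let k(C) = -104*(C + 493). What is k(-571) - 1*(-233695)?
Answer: 241807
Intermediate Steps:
k(C) = -51272 - 104*C (k(C) = -104*(493 + C) = -51272 - 104*C)
k(-571) - 1*(-233695) = (-51272 - 104*(-571)) - 1*(-233695) = (-51272 + 59384) + 233695 = 8112 + 233695 = 241807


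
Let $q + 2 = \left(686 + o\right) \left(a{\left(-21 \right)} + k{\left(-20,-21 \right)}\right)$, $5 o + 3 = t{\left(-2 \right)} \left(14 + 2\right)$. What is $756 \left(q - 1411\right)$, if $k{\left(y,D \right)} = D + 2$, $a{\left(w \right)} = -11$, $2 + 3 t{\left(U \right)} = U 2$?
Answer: $-16467948$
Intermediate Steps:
$t{\left(U \right)} = - \frac{2}{3} + \frac{2 U}{3}$ ($t{\left(U \right)} = - \frac{2}{3} + \frac{U 2}{3} = - \frac{2}{3} + \frac{2 U}{3}$)
$k{\left(y,D \right)} = 2 + D$
$o = -7$ ($o = - \frac{3}{5} + \frac{\left(- \frac{2}{3} + \frac{2}{3} \left(-2\right)\right) \left(14 + 2\right)}{5} = - \frac{3}{5} + \frac{\left(- \frac{2}{3} - \frac{4}{3}\right) 16}{5} = - \frac{3}{5} + \frac{\left(-2\right) 16}{5} = - \frac{3}{5} + \frac{1}{5} \left(-32\right) = - \frac{3}{5} - \frac{32}{5} = -7$)
$q = -20372$ ($q = -2 + \left(686 - 7\right) \left(-11 + \left(2 - 21\right)\right) = -2 + 679 \left(-11 - 19\right) = -2 + 679 \left(-30\right) = -2 - 20370 = -20372$)
$756 \left(q - 1411\right) = 756 \left(-20372 - 1411\right) = 756 \left(-21783\right) = -16467948$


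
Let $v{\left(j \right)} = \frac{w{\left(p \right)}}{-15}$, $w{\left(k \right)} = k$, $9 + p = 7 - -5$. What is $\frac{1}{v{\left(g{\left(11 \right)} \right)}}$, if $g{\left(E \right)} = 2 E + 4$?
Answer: $-5$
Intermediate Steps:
$p = 3$ ($p = -9 + \left(7 - -5\right) = -9 + \left(7 + 5\right) = -9 + 12 = 3$)
$g{\left(E \right)} = 4 + 2 E$
$v{\left(j \right)} = - \frac{1}{5}$ ($v{\left(j \right)} = \frac{3}{-15} = 3 \left(- \frac{1}{15}\right) = - \frac{1}{5}$)
$\frac{1}{v{\left(g{\left(11 \right)} \right)}} = \frac{1}{- \frac{1}{5}} = -5$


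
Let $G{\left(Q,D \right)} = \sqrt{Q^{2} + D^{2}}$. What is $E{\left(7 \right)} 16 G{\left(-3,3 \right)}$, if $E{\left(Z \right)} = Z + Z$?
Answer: $672 \sqrt{2} \approx 950.35$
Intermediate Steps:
$G{\left(Q,D \right)} = \sqrt{D^{2} + Q^{2}}$
$E{\left(Z \right)} = 2 Z$
$E{\left(7 \right)} 16 G{\left(-3,3 \right)} = 2 \cdot 7 \cdot 16 \sqrt{3^{2} + \left(-3\right)^{2}} = 14 \cdot 16 \sqrt{9 + 9} = 224 \sqrt{18} = 224 \cdot 3 \sqrt{2} = 672 \sqrt{2}$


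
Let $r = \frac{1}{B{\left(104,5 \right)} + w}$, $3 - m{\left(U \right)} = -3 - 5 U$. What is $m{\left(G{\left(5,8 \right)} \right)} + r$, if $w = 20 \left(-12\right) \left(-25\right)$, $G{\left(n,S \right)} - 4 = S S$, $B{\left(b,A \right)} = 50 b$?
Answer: $\frac{3875201}{11200} \approx 346.0$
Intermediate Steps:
$G{\left(n,S \right)} = 4 + S^{2}$ ($G{\left(n,S \right)} = 4 + S S = 4 + S^{2}$)
$m{\left(U \right)} = 6 + 5 U$ ($m{\left(U \right)} = 3 - \left(-3 - 5 U\right) = 3 + \left(3 + 5 U\right) = 6 + 5 U$)
$w = 6000$ ($w = \left(-240\right) \left(-25\right) = 6000$)
$r = \frac{1}{11200}$ ($r = \frac{1}{50 \cdot 104 + 6000} = \frac{1}{5200 + 6000} = \frac{1}{11200} \approx 8.9286 \cdot 10^{-5}$)
$m{\left(G{\left(5,8 \right)} \right)} + r = \left(6 + 5 \left(4 + 8^{2}\right)\right) + \frac{1}{11200} = \left(6 + 5 \left(4 + 64\right)\right) + \frac{1}{11200} = \left(6 + 5 \cdot 68\right) + \frac{1}{11200} = \left(6 + 340\right) + \frac{1}{11200} = 346 + \frac{1}{11200} = \frac{3875201}{11200}$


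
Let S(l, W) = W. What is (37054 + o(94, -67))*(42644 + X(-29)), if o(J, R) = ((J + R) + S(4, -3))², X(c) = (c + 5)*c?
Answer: 1630884200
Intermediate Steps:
X(c) = c*(5 + c) (X(c) = (5 + c)*c = c*(5 + c))
o(J, R) = (-3 + J + R)² (o(J, R) = ((J + R) - 3)² = (-3 + J + R)²)
(37054 + o(94, -67))*(42644 + X(-29)) = (37054 + (-3 + 94 - 67)²)*(42644 - 29*(5 - 29)) = (37054 + 24²)*(42644 - 29*(-24)) = (37054 + 576)*(42644 + 696) = 37630*43340 = 1630884200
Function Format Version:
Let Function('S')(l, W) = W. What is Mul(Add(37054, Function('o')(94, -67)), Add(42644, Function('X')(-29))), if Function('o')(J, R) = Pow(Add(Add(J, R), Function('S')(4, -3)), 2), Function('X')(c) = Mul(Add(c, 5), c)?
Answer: 1630884200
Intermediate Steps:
Function('X')(c) = Mul(c, Add(5, c)) (Function('X')(c) = Mul(Add(5, c), c) = Mul(c, Add(5, c)))
Function('o')(J, R) = Pow(Add(-3, J, R), 2) (Function('o')(J, R) = Pow(Add(Add(J, R), -3), 2) = Pow(Add(-3, J, R), 2))
Mul(Add(37054, Function('o')(94, -67)), Add(42644, Function('X')(-29))) = Mul(Add(37054, Pow(Add(-3, 94, -67), 2)), Add(42644, Mul(-29, Add(5, -29)))) = Mul(Add(37054, Pow(24, 2)), Add(42644, Mul(-29, -24))) = Mul(Add(37054, 576), Add(42644, 696)) = Mul(37630, 43340) = 1630884200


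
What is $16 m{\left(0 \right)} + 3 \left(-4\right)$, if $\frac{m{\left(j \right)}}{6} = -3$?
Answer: $-300$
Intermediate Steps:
$m{\left(j \right)} = -18$ ($m{\left(j \right)} = 6 \left(-3\right) = -18$)
$16 m{\left(0 \right)} + 3 \left(-4\right) = 16 \left(-18\right) + 3 \left(-4\right) = -288 - 12 = -300$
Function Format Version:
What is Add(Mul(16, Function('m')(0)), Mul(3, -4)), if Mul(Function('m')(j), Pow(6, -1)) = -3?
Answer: -300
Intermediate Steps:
Function('m')(j) = -18 (Function('m')(j) = Mul(6, -3) = -18)
Add(Mul(16, Function('m')(0)), Mul(3, -4)) = Add(Mul(16, -18), Mul(3, -4)) = Add(-288, -12) = -300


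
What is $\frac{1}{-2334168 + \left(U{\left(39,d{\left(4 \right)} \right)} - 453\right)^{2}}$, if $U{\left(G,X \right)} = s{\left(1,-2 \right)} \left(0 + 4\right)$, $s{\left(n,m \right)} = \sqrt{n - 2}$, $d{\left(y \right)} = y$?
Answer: $- \frac{2128975}{4532547684001} + \frac{3624 i}{4532547684001} \approx -4.6971 \cdot 10^{-7} + 7.9955 \cdot 10^{-10} i$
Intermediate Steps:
$s{\left(n,m \right)} = \sqrt{-2 + n}$
$U{\left(G,X \right)} = 4 i$ ($U{\left(G,X \right)} = \sqrt{-2 + 1} \left(0 + 4\right) = \sqrt{-1} \cdot 4 = i 4 = 4 i$)
$\frac{1}{-2334168 + \left(U{\left(39,d{\left(4 \right)} \right)} - 453\right)^{2}} = \frac{1}{-2334168 + \left(4 i - 453\right)^{2}} = \frac{1}{-2334168 + \left(-453 + 4 i\right)^{2}}$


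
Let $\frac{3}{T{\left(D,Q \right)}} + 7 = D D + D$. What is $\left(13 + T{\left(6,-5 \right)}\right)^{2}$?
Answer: $\frac{209764}{1225} \approx 171.24$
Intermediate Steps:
$T{\left(D,Q \right)} = \frac{3}{-7 + D + D^{2}}$ ($T{\left(D,Q \right)} = \frac{3}{-7 + \left(D D + D\right)} = \frac{3}{-7 + \left(D^{2} + D\right)} = \frac{3}{-7 + \left(D + D^{2}\right)} = \frac{3}{-7 + D + D^{2}}$)
$\left(13 + T{\left(6,-5 \right)}\right)^{2} = \left(13 + \frac{3}{-7 + 6 + 6^{2}}\right)^{2} = \left(13 + \frac{3}{-7 + 6 + 36}\right)^{2} = \left(13 + \frac{3}{35}\right)^{2} = \left(\frac{458}{35}\right)^{2} = \frac{209764}{1225}$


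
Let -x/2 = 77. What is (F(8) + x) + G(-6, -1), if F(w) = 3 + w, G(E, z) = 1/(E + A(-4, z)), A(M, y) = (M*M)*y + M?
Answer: -3719/26 ≈ -143.04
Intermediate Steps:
x = -154 (x = -2*77 = -154)
A(M, y) = M + y*M² (A(M, y) = M²*y + M = y*M² + M = M + y*M²)
G(E, z) = 1/(-4 + E + 16*z) (G(E, z) = 1/(E - 4*(1 - 4*z)) = 1/(E + (-4 + 16*z)) = 1/(-4 + E + 16*z))
(F(8) + x) + G(-6, -1) = ((3 + 8) - 154) + 1/(-4 - 6 + 16*(-1)) = (11 - 154) + 1/(-4 - 6 - 16) = -143 + 1/(-26) = -143 - 1/26 = -3719/26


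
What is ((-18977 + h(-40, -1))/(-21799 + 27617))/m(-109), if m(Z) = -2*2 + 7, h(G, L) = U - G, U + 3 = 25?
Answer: -6305/5818 ≈ -1.0837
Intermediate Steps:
U = 22 (U = -3 + 25 = 22)
h(G, L) = 22 - G
m(Z) = 3 (m(Z) = -4 + 7 = 3)
((-18977 + h(-40, -1))/(-21799 + 27617))/m(-109) = ((-18977 + (22 - 1*(-40)))/(-21799 + 27617))/3 = ((-18977 + (22 + 40))/5818)*(⅓) = ((-18977 + 62)*(1/5818))*(⅓) = -18915*1/5818*(⅓) = -18915/5818*⅓ = -6305/5818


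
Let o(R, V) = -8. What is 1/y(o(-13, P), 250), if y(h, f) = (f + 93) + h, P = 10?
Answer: 1/335 ≈ 0.0029851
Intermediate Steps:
y(h, f) = 93 + f + h (y(h, f) = (93 + f) + h = 93 + f + h)
1/y(o(-13, P), 250) = 1/(93 + 250 - 8) = 1/335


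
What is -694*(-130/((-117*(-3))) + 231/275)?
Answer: -219998/675 ≈ -325.92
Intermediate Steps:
-694*(-130/((-117*(-3))) + 231/275) = -694*(-130/351 + 231*(1/275)) = -694*(-130*1/351 + 21/25) = -694*(-10/27 + 21/25) = -694*317/675 = -219998/675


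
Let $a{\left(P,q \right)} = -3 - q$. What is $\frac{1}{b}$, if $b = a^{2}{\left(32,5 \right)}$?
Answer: $\frac{1}{64} \approx 0.015625$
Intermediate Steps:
$b = 64$ ($b = \left(-3 - 5\right)^{2} = \left(-8\right)^{2} = 64$)
$\frac{1}{b} = \frac{1}{64}$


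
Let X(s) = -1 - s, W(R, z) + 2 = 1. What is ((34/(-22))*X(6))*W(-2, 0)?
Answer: -119/11 ≈ -10.818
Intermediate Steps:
W(R, z) = -1 (W(R, z) = -2 + 1 = -1)
((34/(-22))*X(6))*W(-2, 0) = ((34/(-22))*(-1 - 1*6))*(-1) = ((34*(-1/22))*(-1 - 6))*(-1) = -17/11*(-7)*(-1) = (119/11)*(-1) = -119/11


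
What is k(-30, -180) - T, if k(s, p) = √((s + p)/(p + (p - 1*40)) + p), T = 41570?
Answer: -41570 + I*√71790/20 ≈ -41570.0 + 13.397*I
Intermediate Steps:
k(s, p) = √(p + (p + s)/(-40 + 2*p)) (k(s, p) = √((p + s)/(p + (p - 40)) + p) = √((p + s)/(p + (-40 + p)) + p) = √((p + s)/(-40 + 2*p) + p) = √(p + (p + s)/(-40 + 2*p)))
k(-30, -180) - T = √2*√((-180 - 30 + 2*(-180)*(-20 - 180))/(-20 - 180))/2 - 1*41570 = √2*√((-180 - 30 + 2*(-180)*(-200))/(-200))/2 - 41570 = √2*√(-(-180 - 30 + 72000)/200)/2 - 41570 = √2*√(-1/200*71790)/2 - 41570 = √2*√(-7179/20)/2 - 41570 = √2*(I*√35895/10)/2 - 41570 = I*√71790/20 - 41570 = -41570 + I*√71790/20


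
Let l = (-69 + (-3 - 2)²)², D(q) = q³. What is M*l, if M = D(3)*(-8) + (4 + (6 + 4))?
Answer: -391072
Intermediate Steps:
l = 1936 (l = (-69 + (-5)²)² = (-69 + 25)² = (-44)² = 1936)
M = -202 (M = 3³*(-8) + (4 + (6 + 4)) = 27*(-8) + (4 + 10) = -216 + 14 = -202)
M*l = -202*1936 = -391072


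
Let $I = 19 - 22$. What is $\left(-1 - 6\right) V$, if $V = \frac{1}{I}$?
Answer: $\frac{7}{3} \approx 2.3333$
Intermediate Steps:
$I = -3$ ($I = 19 - 22 = -3$)
$V = - \frac{1}{3}$ ($V = \frac{1}{-3} = - \frac{1}{3} \approx -0.33333$)
$\left(-1 - 6\right) V = \left(-1 - 6\right) \left(- \frac{1}{3}\right) = \left(-7\right) \left(- \frac{1}{3}\right) = \frac{7}{3}$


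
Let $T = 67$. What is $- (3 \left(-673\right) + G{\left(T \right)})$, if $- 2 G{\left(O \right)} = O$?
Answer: $\frac{4105}{2} \approx 2052.5$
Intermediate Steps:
$G{\left(O \right)} = - \frac{O}{2}$
$- (3 \left(-673\right) + G{\left(T \right)}) = - (3 \left(-673\right) - \frac{67}{2}) = - (-2019 - \frac{67}{2}) = \left(-1\right) \left(- \frac{4105}{2}\right) = \frac{4105}{2}$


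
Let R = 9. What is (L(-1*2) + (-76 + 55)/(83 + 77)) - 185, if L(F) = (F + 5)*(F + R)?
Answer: -26261/160 ≈ -164.13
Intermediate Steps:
L(F) = (5 + F)*(9 + F) (L(F) = (F + 5)*(F + 9) = (5 + F)*(9 + F))
(L(-1*2) + (-76 + 55)/(83 + 77)) - 185 = ((45 + (-1*2)² + 14*(-1*2)) + (-76 + 55)/(83 + 77)) - 185 = ((45 + (-2)² + 14*(-2)) - 21/160) - 185 = ((45 + 4 - 28) - 21*1/160) - 185 = (21 - 21/160) - 185 = 3339/160 - 185 = -26261/160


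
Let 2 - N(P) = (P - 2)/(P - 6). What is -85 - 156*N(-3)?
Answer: -931/3 ≈ -310.33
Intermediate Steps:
N(P) = 2 - (-2 + P)/(-6 + P) (N(P) = 2 - (P - 2)/(P - 6) = 2 - (-2 + P)/(-6 + P))
-85 - 156*N(-3) = -85 - 156*(-10 - 3)/(-6 - 3) = -85 - 156*(-13)/(-9) = -85 - (-52)*(-13)/3 = -85 - 156*13/9 = -85 - 676/3 = -931/3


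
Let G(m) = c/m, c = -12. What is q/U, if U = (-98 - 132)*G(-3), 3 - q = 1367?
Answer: 341/230 ≈ 1.4826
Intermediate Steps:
G(m) = -12/m
q = -1364 (q = 3 - 1*1367 = 3 - 1367 = -1364)
U = -920 (U = (-98 - 132)*(-12/(-3)) = -(-2760)*(-1)/3 = -230*4 = -920)
q/U = -1364/(-920) = -1364*(-1/920) = 341/230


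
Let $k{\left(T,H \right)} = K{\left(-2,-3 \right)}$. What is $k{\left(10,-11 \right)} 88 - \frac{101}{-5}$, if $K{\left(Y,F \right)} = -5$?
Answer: $- \frac{2099}{5} \approx -419.8$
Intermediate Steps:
$k{\left(T,H \right)} = -5$
$k{\left(10,-11 \right)} 88 - \frac{101}{-5} = \left(-5\right) 88 - \frac{101}{-5} = -440 - - \frac{101}{5} = -440 + \frac{101}{5} = - \frac{2099}{5}$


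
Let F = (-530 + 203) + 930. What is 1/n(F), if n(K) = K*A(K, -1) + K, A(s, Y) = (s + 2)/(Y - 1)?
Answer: -2/363609 ≈ -5.5004e-6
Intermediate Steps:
A(s, Y) = (2 + s)/(-1 + Y)
F = 603 (F = -327 + 930 = 603)
n(K) = K + K*(-1 - K/2) (n(K) = K*((2 + K)/(-1 - 1)) + K = K*((2 + K)/(-2)) + K = K*(-(2 + K)/2) + K = K*(-1 - K/2) + K = K + K*(-1 - K/2))
1/n(F) = 1/(-1/2*603**2) = 1/(-1/2*363609) = 1/(-363609/2) = -2/363609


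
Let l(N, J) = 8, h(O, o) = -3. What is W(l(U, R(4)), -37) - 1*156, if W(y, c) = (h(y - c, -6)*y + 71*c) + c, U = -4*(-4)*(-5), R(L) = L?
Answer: -2844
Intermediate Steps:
U = -80 (U = 16*(-5) = -80)
W(y, c) = -3*y + 72*c (W(y, c) = (-3*y + 71*c) + c = -3*y + 72*c)
W(l(U, R(4)), -37) - 1*156 = (-3*8 + 72*(-37)) - 1*156 = (-24 - 2664) - 156 = -2688 - 156 = -2844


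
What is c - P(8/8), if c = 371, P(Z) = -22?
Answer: 393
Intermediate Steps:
c - P(8/8) = 371 - 1*(-22) = 371 + 22 = 393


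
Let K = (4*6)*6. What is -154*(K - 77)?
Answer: -10318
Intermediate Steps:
K = 144 (K = 24*6 = 144)
-154*(K - 77) = -154*(144 - 77) = -154*67 = -10318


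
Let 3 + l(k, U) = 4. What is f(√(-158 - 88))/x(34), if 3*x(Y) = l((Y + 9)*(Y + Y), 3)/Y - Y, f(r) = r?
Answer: -34*I*√246/385 ≈ -1.3851*I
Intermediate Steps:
l(k, U) = 1 (l(k, U) = -3 + 4 = 1)
x(Y) = -Y/3 + 1/(3*Y) (x(Y) = (1/Y - Y)/3 = -Y/3 + 1/(3*Y))
f(√(-158 - 88))/x(34) = √(-158 - 88)/(((⅓)*(1 - 1*34²)/34)) = √(-246)/(((⅓)*(1/34)*(1 - 1*1156))) = (I*√246)/(((⅓)*(1/34)*(1 - 1156))) = (I*√246)/(((⅓)*(1/34)*(-1155))) = (I*√246)/(-385/34) = (I*√246)*(-34/385) = -34*I*√246/385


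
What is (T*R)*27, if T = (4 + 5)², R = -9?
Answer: -19683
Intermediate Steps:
T = 81 (T = 9² = 81)
(T*R)*27 = (81*(-9))*27 = -729*27 = -19683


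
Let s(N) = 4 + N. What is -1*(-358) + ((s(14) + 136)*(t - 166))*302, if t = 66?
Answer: -4650442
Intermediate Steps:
-1*(-358) + ((s(14) + 136)*(t - 166))*302 = -1*(-358) + (((4 + 14) + 136)*(66 - 166))*302 = 358 + ((18 + 136)*(-100))*302 = 358 + (154*(-100))*302 = 358 - 15400*302 = 358 - 4650800 = -4650442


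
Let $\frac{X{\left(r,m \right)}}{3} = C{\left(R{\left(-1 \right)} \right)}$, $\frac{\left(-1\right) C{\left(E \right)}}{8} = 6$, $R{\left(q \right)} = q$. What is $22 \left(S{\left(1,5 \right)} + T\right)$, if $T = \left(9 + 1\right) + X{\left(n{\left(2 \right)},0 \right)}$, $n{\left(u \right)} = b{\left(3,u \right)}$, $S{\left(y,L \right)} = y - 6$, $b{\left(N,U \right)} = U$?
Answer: $-3058$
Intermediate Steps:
$S{\left(y,L \right)} = -6 + y$ ($S{\left(y,L \right)} = y - 6 = -6 + y$)
$C{\left(E \right)} = -48$ ($C{\left(E \right)} = \left(-8\right) 6 = -48$)
$n{\left(u \right)} = u$
$X{\left(r,m \right)} = -144$ ($X{\left(r,m \right)} = 3 \left(-48\right) = -144$)
$T = -134$ ($T = \left(9 + 1\right) - 144 = 10 - 144 = -134$)
$22 \left(S{\left(1,5 \right)} + T\right) = 22 \left(\left(-6 + 1\right) - 134\right) = 22 \left(-5 - 134\right) = 22 \left(-139\right) = -3058$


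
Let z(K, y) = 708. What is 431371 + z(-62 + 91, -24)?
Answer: 432079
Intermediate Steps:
431371 + z(-62 + 91, -24) = 431371 + 708 = 432079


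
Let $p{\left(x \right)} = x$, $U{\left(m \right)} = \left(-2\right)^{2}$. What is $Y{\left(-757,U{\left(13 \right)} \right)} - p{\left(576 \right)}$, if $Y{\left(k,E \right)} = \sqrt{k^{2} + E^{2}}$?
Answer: $-576 + \sqrt{573065} \approx 181.01$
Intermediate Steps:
$U{\left(m \right)} = 4$
$Y{\left(k,E \right)} = \sqrt{E^{2} + k^{2}}$
$Y{\left(-757,U{\left(13 \right)} \right)} - p{\left(576 \right)} = \sqrt{4^{2} + \left(-757\right)^{2}} - 576 = \sqrt{16 + 573049} - 576 = \sqrt{573065} - 576 = -576 + \sqrt{573065}$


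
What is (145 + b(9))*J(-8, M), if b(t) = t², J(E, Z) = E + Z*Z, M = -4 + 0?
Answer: 1808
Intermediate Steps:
M = -4
J(E, Z) = E + Z²
(145 + b(9))*J(-8, M) = (145 + 9²)*(-8 + (-4)²) = (145 + 81)*(-8 + 16) = 226*8 = 1808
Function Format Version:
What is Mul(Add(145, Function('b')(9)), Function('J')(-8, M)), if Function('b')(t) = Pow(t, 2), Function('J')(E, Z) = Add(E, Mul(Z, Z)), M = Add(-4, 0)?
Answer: 1808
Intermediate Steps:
M = -4
Function('J')(E, Z) = Add(E, Pow(Z, 2))
Mul(Add(145, Function('b')(9)), Function('J')(-8, M)) = Mul(Add(145, Pow(9, 2)), Add(-8, Pow(-4, 2))) = Mul(Add(145, 81), Add(-8, 16)) = Mul(226, 8) = 1808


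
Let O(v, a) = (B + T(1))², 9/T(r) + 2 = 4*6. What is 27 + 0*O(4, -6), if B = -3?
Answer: 27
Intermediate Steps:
T(r) = 9/22 (T(r) = 9/(-2 + 4*6) = 9/(-2 + 24) = 9/22)
O(v, a) = 3249/484 (O(v, a) = (-3 + 9/22)² = (-57/22)² = 3249/484)
27 + 0*O(4, -6) = 27 + 0*(3249/484) = 27 + 0 = 27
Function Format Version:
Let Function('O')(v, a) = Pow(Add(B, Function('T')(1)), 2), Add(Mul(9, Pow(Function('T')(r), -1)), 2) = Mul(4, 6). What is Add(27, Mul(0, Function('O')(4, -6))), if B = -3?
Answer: 27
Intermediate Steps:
Function('T')(r) = Rational(9, 22) (Function('T')(r) = Mul(9, Pow(Add(-2, Mul(4, 6)), -1)) = Mul(9, Pow(Add(-2, 24), -1)) = Mul(9, Pow(22, -1)) = Mul(9, Rational(1, 22)) = Rational(9, 22))
Function('O')(v, a) = Rational(3249, 484) (Function('O')(v, a) = Pow(Add(-3, Rational(9, 22)), 2) = Pow(Rational(-57, 22), 2) = Rational(3249, 484))
Add(27, Mul(0, Function('O')(4, -6))) = Add(27, Mul(0, Rational(3249, 484))) = Add(27, 0) = 27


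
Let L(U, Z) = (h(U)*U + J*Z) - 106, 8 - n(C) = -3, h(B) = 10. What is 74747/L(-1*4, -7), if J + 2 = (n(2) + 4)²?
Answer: -74747/1707 ≈ -43.789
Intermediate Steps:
n(C) = 11 (n(C) = 8 - 1*(-3) = 8 + 3 = 11)
J = 223 (J = -2 + (11 + 4)² = -2 + 15² = -2 + 225 = 223)
L(U, Z) = -106 + 10*U + 223*Z (L(U, Z) = (10*U + 223*Z) - 106 = -106 + 10*U + 223*Z)
74747/L(-1*4, -7) = 74747/(-106 + 10*(-1*4) + 223*(-7)) = 74747/(-106 + 10*(-4) - 1561) = 74747/(-106 - 40 - 1561) = 74747/(-1707) = 74747*(-1/1707) = -74747/1707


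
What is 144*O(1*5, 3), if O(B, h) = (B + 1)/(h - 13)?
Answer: -432/5 ≈ -86.400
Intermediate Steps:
O(B, h) = (1 + B)/(-13 + h)
144*O(1*5, 3) = 144*((1 + 1*5)/(-13 + 3)) = 144*((1 + 5)/(-10)) = 144*(-⅒*6) = 144*(-⅗) = -432/5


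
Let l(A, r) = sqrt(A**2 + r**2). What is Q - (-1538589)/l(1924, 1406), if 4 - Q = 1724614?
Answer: -1724610 + 1538589*sqrt(1037)/76738 ≈ -1.7240e+6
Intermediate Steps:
Q = -1724610 (Q = 4 - 1*1724614 = 4 - 1724614 = -1724610)
Q - (-1538589)/l(1924, 1406) = -1724610 - (-1538589)/(sqrt(1924**2 + 1406**2)) = -1724610 - (-1538589)/(sqrt(3701776 + 1976836)) = -1724610 - (-1538589)/(sqrt(5678612)) = -1724610 - (-1538589)/(74*sqrt(1037)) = -1724610 - (-1538589)*sqrt(1037)/76738 = -1724610 + 1538589*sqrt(1037)/76738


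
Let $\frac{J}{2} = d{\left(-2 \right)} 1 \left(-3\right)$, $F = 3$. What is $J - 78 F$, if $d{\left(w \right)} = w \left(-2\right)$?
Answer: $-258$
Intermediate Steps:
$d{\left(w \right)} = - 2 w$
$J = -24$ ($J = 2 \left(-2\right) \left(-2\right) 1 \left(-3\right) = 2 \cdot 4 \cdot 1 \left(-3\right) = 2 \cdot 4 \left(-3\right) = 2 \left(-12\right) = -24$)
$J - 78 F = -24 - 234 = -258$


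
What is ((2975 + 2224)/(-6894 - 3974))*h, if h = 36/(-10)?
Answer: 46791/27170 ≈ 1.7222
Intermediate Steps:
h = -18/5 (h = 36*(-⅒) = -18/5 ≈ -3.6000)
((2975 + 2224)/(-6894 - 3974))*h = ((2975 + 2224)/(-6894 - 3974))*(-18/5) = (5199/(-10868))*(-18/5) = (5199*(-1/10868))*(-18/5) = -5199/10868*(-18/5) = 46791/27170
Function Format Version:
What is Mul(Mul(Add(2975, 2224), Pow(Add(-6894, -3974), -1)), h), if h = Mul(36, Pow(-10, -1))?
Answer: Rational(46791, 27170) ≈ 1.7222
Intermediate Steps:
h = Rational(-18, 5) (h = Mul(36, Rational(-1, 10)) = Rational(-18, 5) ≈ -3.6000)
Mul(Mul(Add(2975, 2224), Pow(Add(-6894, -3974), -1)), h) = Mul(Mul(Add(2975, 2224), Pow(Add(-6894, -3974), -1)), Rational(-18, 5)) = Mul(Mul(5199, Pow(-10868, -1)), Rational(-18, 5)) = Mul(Mul(5199, Rational(-1, 10868)), Rational(-18, 5)) = Mul(Rational(-5199, 10868), Rational(-18, 5)) = Rational(46791, 27170)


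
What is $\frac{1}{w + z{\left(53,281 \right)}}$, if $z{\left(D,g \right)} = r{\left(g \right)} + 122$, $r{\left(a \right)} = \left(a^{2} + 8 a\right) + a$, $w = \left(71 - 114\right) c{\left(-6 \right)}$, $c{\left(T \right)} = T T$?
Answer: $\frac{1}{80064} \approx 1.249 \cdot 10^{-5}$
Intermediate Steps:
$c{\left(T \right)} = T^{2}$
$w = -1548$ ($w = \left(71 - 114\right) \left(-6\right)^{2} = \left(-43\right) 36 = -1548$)
$r{\left(a \right)} = a^{2} + 9 a$
$z{\left(D,g \right)} = 122 + g \left(9 + g\right)$ ($z{\left(D,g \right)} = g \left(9 + g\right) + 122 = 122 + g \left(9 + g\right)$)
$\frac{1}{w + z{\left(53,281 \right)}} = \frac{1}{-1548 + \left(122 + 281 \left(9 + 281\right)\right)} = \frac{1}{-1548 + \left(122 + 281 \cdot 290\right)} = \frac{1}{-1548 + \left(122 + 81490\right)} = \frac{1}{-1548 + 81612} = \frac{1}{80064}$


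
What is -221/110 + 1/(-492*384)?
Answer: -20876599/10391040 ≈ -2.0091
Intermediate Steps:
-221/110 + 1/(-492*384) = -221*1/110 - 1/492*1/384 = -221/110 - 1/188928 = -20876599/10391040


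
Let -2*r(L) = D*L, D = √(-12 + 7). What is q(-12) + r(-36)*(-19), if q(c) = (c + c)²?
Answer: 576 - 342*I*√5 ≈ 576.0 - 764.74*I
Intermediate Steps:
D = I*√5 (D = √(-5) = I*√5 ≈ 2.2361*I)
q(c) = 4*c² (q(c) = (2*c)² = 4*c²)
r(L) = -I*L*√5/2 (r(L) = -I*√5*L/2 = -I*L*√5/2)
q(-12) + r(-36)*(-19) = 4*(-12)² - ½*I*(-36)*√5*(-19) = 4*144 + (18*I*√5)*(-19) = 576 - 342*I*√5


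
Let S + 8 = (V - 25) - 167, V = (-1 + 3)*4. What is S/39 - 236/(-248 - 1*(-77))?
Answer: -7876/2223 ≈ -3.5430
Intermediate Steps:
V = 8 (V = 2*4 = 8)
S = -192 (S = -8 + ((8 - 25) - 167) = -8 + (-17 - 167) = -8 - 184 = -192)
S/39 - 236/(-248 - 1*(-77)) = -192/39 - 236/(-248 - 1*(-77)) = -192*1/39 - 236/(-248 + 77) = -64/13 - 236/(-171) = -64/13 - 236*(-1/171) = -64/13 + 236/171 = -7876/2223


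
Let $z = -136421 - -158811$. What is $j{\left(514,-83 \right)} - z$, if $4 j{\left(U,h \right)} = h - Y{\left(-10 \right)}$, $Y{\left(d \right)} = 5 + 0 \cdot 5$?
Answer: $-22412$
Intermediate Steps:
$Y{\left(d \right)} = 5$ ($Y{\left(d \right)} = 5 + 0 = 5$)
$j{\left(U,h \right)} = - \frac{5}{4} + \frac{h}{4}$ ($j{\left(U,h \right)} = \frac{h - 5}{4} = \frac{-5 + h}{4} = - \frac{5}{4} + \frac{h}{4}$)
$z = 22390$ ($z = -136421 + 158811 = 22390$)
$j{\left(514,-83 \right)} - z = \left(- \frac{5}{4} + \frac{1}{4} \left(-83\right)\right) - 22390 = \left(- \frac{5}{4} - \frac{83}{4}\right) - 22390 = -22 - 22390 = -22412$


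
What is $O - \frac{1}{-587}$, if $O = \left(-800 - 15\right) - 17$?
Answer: $- \frac{488383}{587} \approx -832.0$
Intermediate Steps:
$O = -832$ ($O = -815 - 17 = -832$)
$O - \frac{1}{-587} = -832 - \frac{1}{-587} = -832 - - \frac{1}{587} = -832 + \frac{1}{587} = - \frac{488383}{587}$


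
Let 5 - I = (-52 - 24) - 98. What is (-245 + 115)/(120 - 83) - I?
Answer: -6753/37 ≈ -182.51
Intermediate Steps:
I = 179 (I = 5 - ((-52 - 24) - 98) = 5 - (-76 - 98) = 5 - 1*(-174) = 5 + 174 = 179)
(-245 + 115)/(120 - 83) - I = (-245 + 115)/(120 - 83) - 1*179 = -130/37 - 179 = -6753/37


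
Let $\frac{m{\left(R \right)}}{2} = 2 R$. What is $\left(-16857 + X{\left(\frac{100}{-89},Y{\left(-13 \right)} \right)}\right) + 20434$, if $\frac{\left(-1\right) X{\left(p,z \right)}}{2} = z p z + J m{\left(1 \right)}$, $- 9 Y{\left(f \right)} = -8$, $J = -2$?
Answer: $\frac{25914737}{7209} \approx 3594.8$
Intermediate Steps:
$m{\left(R \right)} = 4 R$ ($m{\left(R \right)} = 2 \cdot 2 R = 4 R$)
$Y{\left(f \right)} = \frac{8}{9}$ ($Y{\left(f \right)} = \left(- \frac{1}{9}\right) \left(-8\right) = \frac{8}{9}$)
$X{\left(p,z \right)} = 16 - 2 p z^{2}$ ($X{\left(p,z \right)} = - 2 \left(z p z - 2 \cdot 4 \cdot 1\right) = - 2 \left(p z z - 8\right) = - 2 \left(p z^{2} - 8\right) = - 2 \left(-8 + p z^{2}\right) = 16 - 2 p z^{2}$)
$\left(-16857 + X{\left(\frac{100}{-89},Y{\left(-13 \right)} \right)}\right) + 20434 = \left(-16857 + \left(16 - 2 \frac{100}{-89} \left(\frac{8}{9}\right)^{2}\right)\right) + 20434 = \left(-16857 + \left(16 - 2 \cdot 100 \left(- \frac{1}{89}\right) \frac{64}{81}\right)\right) + 20434 = \left(-16857 + \left(16 - \left(- \frac{200}{89}\right) \frac{64}{81}\right)\right) + 20434 = \left(-16857 + \left(16 + \frac{12800}{7209}\right)\right) + 20434 = \left(-16857 + \frac{128144}{7209}\right) + 20434 = - \frac{121393969}{7209} + 20434 = \frac{25914737}{7209}$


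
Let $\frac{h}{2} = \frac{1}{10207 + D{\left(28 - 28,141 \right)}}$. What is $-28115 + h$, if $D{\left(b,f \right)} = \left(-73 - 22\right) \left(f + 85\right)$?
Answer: $- \frac{316659247}{11263} \approx -28115.0$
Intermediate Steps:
$D{\left(b,f \right)} = -8075 - 95 f$ ($D{\left(b,f \right)} = - 95 \left(85 + f\right) = -8075 - 95 f$)
$h = - \frac{2}{11263}$ ($h = \frac{2}{10207 - 21470} = \frac{2}{-11263} = 2 \left(- \frac{1}{11263}\right) = - \frac{2}{11263} \approx -0.00017757$)
$-28115 + h = -28115 - \frac{2}{11263} = - \frac{316659247}{11263}$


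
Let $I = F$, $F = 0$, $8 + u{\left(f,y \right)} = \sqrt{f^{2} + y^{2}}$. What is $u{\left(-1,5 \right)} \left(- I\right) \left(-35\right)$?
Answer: $0$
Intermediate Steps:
$u{\left(f,y \right)} = -8 + \sqrt{f^{2} + y^{2}}$
$I = 0$
$u{\left(-1,5 \right)} \left(- I\right) \left(-35\right) = \left(-8 + \sqrt{\left(-1\right)^{2} + 5^{2}}\right) \left(\left(-1\right) 0\right) \left(-35\right) = \left(-8 + \sqrt{1 + 25}\right) 0 \left(-35\right) = \left(-8 + \sqrt{26}\right) 0 \left(-35\right) = 0 \left(-35\right) = 0$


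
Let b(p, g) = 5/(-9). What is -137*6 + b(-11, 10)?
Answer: -7403/9 ≈ -822.56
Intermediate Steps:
b(p, g) = -5/9 (b(p, g) = 5*(-⅑) = -5/9)
-137*6 + b(-11, 10) = -137*6 - 5/9 = -822 - 5/9 = -7403/9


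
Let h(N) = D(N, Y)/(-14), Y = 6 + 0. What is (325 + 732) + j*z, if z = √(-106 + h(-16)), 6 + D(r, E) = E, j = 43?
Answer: 1057 + 43*I*√106 ≈ 1057.0 + 442.71*I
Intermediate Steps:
Y = 6
D(r, E) = -6 + E
h(N) = 0 (h(N) = (-6 + 6)/(-14) = 0*(-1/14) = 0)
z = I*√106 (z = √(-106 + 0) = √(-106) = I*√106 ≈ 10.296*I)
(325 + 732) + j*z = (325 + 732) + 43*(I*√106) = 1057 + 43*I*√106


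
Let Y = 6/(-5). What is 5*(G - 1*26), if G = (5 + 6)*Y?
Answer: -196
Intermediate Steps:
Y = -6/5 (Y = 6*(-⅕) = -6/5 ≈ -1.2000)
G = -66/5 (G = (5 + 6)*(-6/5) = 11*(-6/5) = -66/5 ≈ -13.200)
5*(G - 1*26) = 5*(-66/5 - 1*26) = 5*(-66/5 - 26) = 5*(-196/5) = -196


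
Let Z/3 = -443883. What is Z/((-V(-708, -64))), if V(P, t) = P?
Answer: -443883/236 ≈ -1880.9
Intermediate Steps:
Z = -1331649 (Z = 3*(-443883) = -1331649)
Z/((-V(-708, -64))) = -1331649/((-1*(-708))) = -1331649/708 = -1331649*1/708 = -443883/236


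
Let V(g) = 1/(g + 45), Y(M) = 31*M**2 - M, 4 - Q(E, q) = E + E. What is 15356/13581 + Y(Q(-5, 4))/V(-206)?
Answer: -13254796186/13581 ≈ -9.7598e+5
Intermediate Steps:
Q(E, q) = 4 - 2*E (Q(E, q) = 4 - (E + E) = 4 - 2*E)
Y(M) = -M + 31*M**2
V(g) = 1/(45 + g)
15356/13581 + Y(Q(-5, 4))/V(-206) = 15356/13581 + ((4 - 2*(-5))*(-1 + 31*(4 - 2*(-5))))/(1/(45 - 206)) = 15356*(1/13581) + ((4 + 10)*(-1 + 31*(4 + 10)))/(1/(-161)) = 15356/13581 + (14*(-1 + 31*14))/(-1/161) = 15356/13581 + (14*(-1 + 434))*(-161) = 15356/13581 + (14*433)*(-161) = 15356/13581 + 6062*(-161) = 15356/13581 - 975982 = -13254796186/13581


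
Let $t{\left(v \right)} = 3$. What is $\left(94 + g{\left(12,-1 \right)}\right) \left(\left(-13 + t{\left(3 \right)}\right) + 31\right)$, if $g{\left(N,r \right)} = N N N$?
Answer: $38262$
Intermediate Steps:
$g{\left(N,r \right)} = N^{3}$ ($g{\left(N,r \right)} = N^{2} N = N^{3}$)
$\left(94 + g{\left(12,-1 \right)}\right) \left(\left(-13 + t{\left(3 \right)}\right) + 31\right) = \left(94 + 12^{3}\right) \left(\left(-13 + 3\right) + 31\right) = \left(94 + 1728\right) \left(-10 + 31\right) = 1822 \cdot 21 = 38262$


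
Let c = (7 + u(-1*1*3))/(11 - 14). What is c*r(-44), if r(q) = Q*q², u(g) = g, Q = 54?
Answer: -139392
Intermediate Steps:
c = -4/3 (c = (7 - 1*1*3)/(11 - 14) = (7 - 1*3)/(-3) = (7 - 3)*(-⅓) = 4*(-⅓) = -4/3 ≈ -1.3333)
r(q) = 54*q²
c*r(-44) = -72*(-44)² = -72*1936 = -4/3*104544 = -139392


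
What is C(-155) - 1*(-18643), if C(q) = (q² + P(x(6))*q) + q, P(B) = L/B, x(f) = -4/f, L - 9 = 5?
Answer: 45768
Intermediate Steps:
L = 14 (L = 9 + 5 = 14)
P(B) = 14/B
C(q) = q² - 20*q (C(q) = (q² + (14/((-4/6)))*q) + q = (q² + (14/((-4*⅙)))*q) + q = (q² + (14/(-⅔))*q) + q = (q² + (14*(-3/2))*q) + q = (q² - 21*q) + q = q² - 20*q)
C(-155) - 1*(-18643) = -155*(-20 - 155) - 1*(-18643) = -155*(-175) + 18643 = 27125 + 18643 = 45768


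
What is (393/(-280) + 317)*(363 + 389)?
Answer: 8306498/35 ≈ 2.3733e+5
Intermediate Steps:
(393/(-280) + 317)*(363 + 389) = (393*(-1/280) + 317)*752 = (-393/280 + 317)*752 = (88367/280)*752 = 8306498/35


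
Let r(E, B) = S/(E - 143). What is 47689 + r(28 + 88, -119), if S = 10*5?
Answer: 1287553/27 ≈ 47687.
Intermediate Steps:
S = 50
r(E, B) = 50/(-143 + E) (r(E, B) = 50/(E - 143) = 50/(-143 + E))
47689 + r(28 + 88, -119) = 47689 + 50/(-143 + (28 + 88)) = 47689 + 50/(-143 + 116) = 47689 + 50/(-27) = 47689 + 50*(-1/27) = 47689 - 50/27 = 1287553/27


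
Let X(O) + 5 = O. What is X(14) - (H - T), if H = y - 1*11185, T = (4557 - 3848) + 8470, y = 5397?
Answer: 14976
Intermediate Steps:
X(O) = -5 + O
T = 9179 (T = 709 + 8470 = 9179)
H = -5788 (H = 5397 - 1*11185 = 5397 - 11185 = -5788)
X(14) - (H - T) = (-5 + 14) - (-5788 - 1*9179) = 9 - (-5788 - 9179) = 9 - 1*(-14967) = 9 + 14967 = 14976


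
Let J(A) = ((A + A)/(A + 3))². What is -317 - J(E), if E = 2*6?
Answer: -7989/25 ≈ -319.56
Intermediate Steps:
E = 12
J(A) = 4*A²/(3 + A)² (J(A) = ((2*A)/(3 + A))² = (2*A/(3 + A))² = 4*A²/(3 + A)²)
-317 - J(E) = -317 - 4*12²/(3 + 12)² = -317 - 4*144/15² = -317 - 4*144/225 = -317 - 1*64/25 = -317 - 64/25 = -7989/25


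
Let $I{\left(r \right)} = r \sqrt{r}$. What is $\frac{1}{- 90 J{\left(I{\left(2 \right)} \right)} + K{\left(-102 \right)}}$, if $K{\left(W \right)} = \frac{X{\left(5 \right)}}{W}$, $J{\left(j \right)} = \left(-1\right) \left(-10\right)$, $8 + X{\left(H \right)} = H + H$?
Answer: $- \frac{51}{45901} \approx -0.0011111$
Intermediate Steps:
$X{\left(H \right)} = -8 + 2 H$ ($X{\left(H \right)} = -8 + \left(H + H\right) = -8 + 2 H$)
$I{\left(r \right)} = r^{\frac{3}{2}}$
$J{\left(j \right)} = 10$
$K{\left(W \right)} = \frac{2}{W}$ ($K{\left(W \right)} = \frac{-8 + 2 \cdot 5}{W} = \frac{-8 + 10}{W} = \frac{2}{W}$)
$\frac{1}{- 90 J{\left(I{\left(2 \right)} \right)} + K{\left(-102 \right)}} = \frac{1}{\left(-90\right) 10 + \frac{2}{-102}} = \frac{1}{-900 + 2 \left(- \frac{1}{102}\right)} = \frac{1}{-900 - \frac{1}{51}} = \frac{1}{- \frac{45901}{51}} = - \frac{51}{45901}$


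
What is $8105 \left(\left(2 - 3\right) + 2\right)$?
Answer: $8105$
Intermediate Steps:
$8105 \left(\left(2 - 3\right) + 2\right) = 8105 \left(-1 + 2\right) = 8105 \cdot 1 = 8105$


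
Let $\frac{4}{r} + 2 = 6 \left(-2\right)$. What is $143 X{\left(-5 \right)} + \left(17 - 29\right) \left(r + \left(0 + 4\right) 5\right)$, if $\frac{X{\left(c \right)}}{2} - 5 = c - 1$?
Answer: $- \frac{3658}{7} \approx -522.57$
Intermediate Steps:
$r = - \frac{2}{7}$ ($r = \frac{4}{-2 + 6 \left(-2\right)} = \frac{4}{-2 - 12} = \frac{4}{-14} = 4 \left(- \frac{1}{14}\right) = - \frac{2}{7} \approx -0.28571$)
$X{\left(c \right)} = 8 + 2 c$ ($X{\left(c \right)} = 10 + 2 \left(c - 1\right) = 10 + 2 \left(-1 + c\right) = 10 + \left(-2 + 2 c\right) = 8 + 2 c$)
$143 X{\left(-5 \right)} + \left(17 - 29\right) \left(r + \left(0 + 4\right) 5\right) = 143 \left(8 + 2 \left(-5\right)\right) + \left(17 - 29\right) \left(- \frac{2}{7} + \left(0 + 4\right) 5\right) = 143 \left(8 - 10\right) - 12 \left(- \frac{2}{7} + 4 \cdot 5\right) = 143 \left(-2\right) - 12 \left(- \frac{2}{7} + 20\right) = -286 - \frac{1656}{7} = - \frac{3658}{7}$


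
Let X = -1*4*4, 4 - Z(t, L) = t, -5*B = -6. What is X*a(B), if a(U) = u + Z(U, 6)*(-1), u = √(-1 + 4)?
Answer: 224/5 - 16*√3 ≈ 17.087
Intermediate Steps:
B = 6/5 (B = -⅕*(-6) = 6/5 ≈ 1.2000)
Z(t, L) = 4 - t
u = √3 ≈ 1.7320
X = -16 (X = -4*4 = -16)
a(U) = -4 + U + √3 (a(U) = √3 + (4 - U)*(-1) = √3 + (-4 + U) = -4 + U + √3)
X*a(B) = -16*(-4 + 6/5 + √3) = -16*(-14/5 + √3) = 224/5 - 16*√3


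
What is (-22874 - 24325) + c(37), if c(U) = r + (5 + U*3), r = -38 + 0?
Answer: -47121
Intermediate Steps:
r = -38
c(U) = -33 + 3*U (c(U) = -38 + (5 + U*3) = -38 + (5 + 3*U) = -33 + 3*U)
(-22874 - 24325) + c(37) = (-22874 - 24325) + (-33 + 3*37) = -47199 + (-33 + 111) = -47199 + 78 = -47121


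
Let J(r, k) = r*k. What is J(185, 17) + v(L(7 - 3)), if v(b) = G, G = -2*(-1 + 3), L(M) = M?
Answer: 3141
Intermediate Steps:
J(r, k) = k*r
G = -4 (G = -2*2 = -4)
v(b) = -4
J(185, 17) + v(L(7 - 3)) = 17*185 - 4 = 3145 - 4 = 3141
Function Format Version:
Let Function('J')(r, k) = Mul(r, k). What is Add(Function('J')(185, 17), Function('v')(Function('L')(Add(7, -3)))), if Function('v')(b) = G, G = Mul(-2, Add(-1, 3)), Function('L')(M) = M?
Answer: 3141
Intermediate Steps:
Function('J')(r, k) = Mul(k, r)
G = -4 (G = Mul(-2, 2) = -4)
Function('v')(b) = -4
Add(Function('J')(185, 17), Function('v')(Function('L')(Add(7, -3)))) = Add(Mul(17, 185), -4) = Add(3145, -4) = 3141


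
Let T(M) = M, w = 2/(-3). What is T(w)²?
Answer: 4/9 ≈ 0.44444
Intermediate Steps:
w = -⅔ (w = 2*(-⅓) = -⅔ ≈ -0.66667)
T(w)² = (-⅔)² = 4/9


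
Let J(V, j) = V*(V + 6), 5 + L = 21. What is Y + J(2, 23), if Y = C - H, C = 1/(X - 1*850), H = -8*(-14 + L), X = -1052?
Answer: 60863/1902 ≈ 31.999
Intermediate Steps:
L = 16 (L = -5 + 21 = 16)
H = -16 (H = -8*(-14 + 16) = -8*2 = -16)
J(V, j) = V*(6 + V)
C = -1/1902 (C = 1/(-1052 - 1*850) = 1/(-1052 - 850) = 1/(-1902) = -1/1902 ≈ -0.00052576)
Y = 30431/1902 (Y = -1/1902 - 1*(-16) = -1/1902 + 16 = 30431/1902 ≈ 15.999)
Y + J(2, 23) = 30431/1902 + 2*(6 + 2) = 30431/1902 + 2*8 = 30431/1902 + 16 = 60863/1902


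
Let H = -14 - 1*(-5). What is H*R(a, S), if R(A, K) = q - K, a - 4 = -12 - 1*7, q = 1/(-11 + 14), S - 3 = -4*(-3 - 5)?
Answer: 312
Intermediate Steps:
S = 35 (S = 3 - 4*(-3 - 5) = 3 - 4*(-8) = 3 + 32 = 35)
q = ⅓ (q = 1/3 = ⅓ ≈ 0.33333)
a = -15 (a = 4 + (-12 - 1*7) = 4 + (-12 - 7) = 4 - 19 = -15)
H = -9 (H = -14 + 5 = -9)
R(A, K) = ⅓ - K
H*R(a, S) = -9*(⅓ - 1*35) = -9*(⅓ - 35) = -9*(-104/3) = 312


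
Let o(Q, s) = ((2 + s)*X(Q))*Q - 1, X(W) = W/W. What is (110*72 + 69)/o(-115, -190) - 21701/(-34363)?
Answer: 743679926/742893697 ≈ 1.0011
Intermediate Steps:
X(W) = 1
o(Q, s) = -1 + Q*(2 + s) (o(Q, s) = ((2 + s)*1)*Q - 1 = (2 + s)*Q - 1 = Q*(2 + s) - 1 = -1 + Q*(2 + s))
(110*72 + 69)/o(-115, -190) - 21701/(-34363) = (110*72 + 69)/(-1 + 2*(-115) - 115*(-190)) - 21701/(-34363) = (7920 + 69)/(-1 - 230 + 21850) - 21701*(-1/34363) = 7989/21619 + 21701/34363 = 743679926/742893697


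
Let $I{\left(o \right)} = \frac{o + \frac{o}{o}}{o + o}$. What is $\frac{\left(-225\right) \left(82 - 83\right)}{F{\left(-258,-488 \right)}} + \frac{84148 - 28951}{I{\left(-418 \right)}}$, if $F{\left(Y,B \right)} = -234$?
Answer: $\frac{399917189}{3614} \approx 1.1066 \cdot 10^{5}$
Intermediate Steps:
$I{\left(o \right)} = \frac{1 + o}{2 o}$ ($I{\left(o \right)} = \frac{o + 1}{2 o} = \left(1 + o\right) \frac{1}{2 o} = \frac{1 + o}{2 o}$)
$\frac{\left(-225\right) \left(82 - 83\right)}{F{\left(-258,-488 \right)}} + \frac{84148 - 28951}{I{\left(-418 \right)}} = \frac{\left(-225\right) \left(82 - 83\right)}{-234} + \frac{84148 - 28951}{\frac{1}{2} \frac{1}{-418} \left(1 - 418\right)} = \left(-225\right) \left(-1\right) \left(- \frac{1}{234}\right) + \frac{84148 - 28951}{\frac{1}{2} \left(- \frac{1}{418}\right) \left(-417\right)} = 225 \left(- \frac{1}{234}\right) + \frac{55197}{\frac{417}{836}} = - \frac{25}{26} + 55197 \cdot \frac{836}{417} = - \frac{25}{26} + \frac{15381564}{139} = \frac{399917189}{3614}$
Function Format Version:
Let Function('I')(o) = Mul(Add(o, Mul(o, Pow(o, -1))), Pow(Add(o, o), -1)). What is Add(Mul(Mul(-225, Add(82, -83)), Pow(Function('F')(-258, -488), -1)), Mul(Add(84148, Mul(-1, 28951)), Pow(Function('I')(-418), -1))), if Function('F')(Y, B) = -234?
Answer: Rational(399917189, 3614) ≈ 1.1066e+5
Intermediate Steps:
Function('I')(o) = Mul(Rational(1, 2), Pow(o, -1), Add(1, o)) (Function('I')(o) = Mul(Add(o, 1), Pow(Mul(2, o), -1)) = Mul(Add(1, o), Mul(Rational(1, 2), Pow(o, -1))) = Mul(Rational(1, 2), Pow(o, -1), Add(1, o)))
Add(Mul(Mul(-225, Add(82, -83)), Pow(Function('F')(-258, -488), -1)), Mul(Add(84148, Mul(-1, 28951)), Pow(Function('I')(-418), -1))) = Add(Mul(Mul(-225, Add(82, -83)), Pow(-234, -1)), Mul(Add(84148, Mul(-1, 28951)), Pow(Mul(Rational(1, 2), Pow(-418, -1), Add(1, -418)), -1))) = Add(Mul(Mul(-225, -1), Rational(-1, 234)), Mul(Add(84148, -28951), Pow(Mul(Rational(1, 2), Rational(-1, 418), -417), -1))) = Add(Mul(225, Rational(-1, 234)), Mul(55197, Pow(Rational(417, 836), -1))) = Add(Rational(-25, 26), Mul(55197, Rational(836, 417))) = Add(Rational(-25, 26), Rational(15381564, 139)) = Rational(399917189, 3614)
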